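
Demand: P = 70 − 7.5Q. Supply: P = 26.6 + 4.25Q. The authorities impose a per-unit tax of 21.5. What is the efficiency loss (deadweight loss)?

19.67

Competitive equilibrium: 70 − 7.5Q = 26.6 + 4.25Q → Q* = 3.6936, P* = 42.2979.
With the tax, the buyer price exceeds the seller price by 21.5: (70 − 7.5Q) − (26.6 + 4.25Q) = 21.5 → Q' = 1.8638.
ΔQ = 3.6936 − 1.8638 = 1.8298; the wedge equals the tax, 21.5.
Welfare loss = ½ × 1.8298 × 21.5 = 19.67.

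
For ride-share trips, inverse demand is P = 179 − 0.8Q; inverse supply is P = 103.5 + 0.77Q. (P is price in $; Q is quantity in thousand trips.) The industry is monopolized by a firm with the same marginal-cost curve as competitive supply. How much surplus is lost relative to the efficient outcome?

$206.85 thousand

Competitive equilibrium: 179 − 0.8Q = 103.5 + 0.77Q → Q* = 48.0892, P* = 140.5287.
Marginal revenue: MR = 179 − 1.6Q. Set MR = MC: 179 − 1.6Q = 103.5 + 0.77Q → Q_m = 31.8565.
Price P_m = 179 − 0.8·31.8565 = 153.5148; MC(Q_m) = 103.5 + 0.77·31.8565 = 128.0295.
Competitive Q* = 48.0892, so ΔQ = 16.2327; wedge = 153.5148 − 128.0295 = 25.4853.
The triangle = ½ × 16.2327 × 25.4853 = $206.85 thousand.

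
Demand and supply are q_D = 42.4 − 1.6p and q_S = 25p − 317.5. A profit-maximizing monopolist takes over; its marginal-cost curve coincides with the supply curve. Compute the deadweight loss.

33.61

In inverse form: demand p = 26.5 − 0.625q, supply p = 12.7 + 0.04q.
Competitive equilibrium: 26.5 − 0.625q = 12.7 + 0.04q → q* = 20.7519, p* = 13.5301.
Marginal revenue: MR = 26.5 − 1.25q. Set MR = MC: 26.5 − 1.25q = 12.7 + 0.04q → q_m = 10.6977.
Price p_m = 26.5 − 0.625·10.6977 = 19.8139; MC(q_m) = 12.7 + 0.04·10.6977 = 13.1279.
Competitive q* = 20.7519, so Δq = 10.0542; wedge = 19.8139 − 13.1279 = 6.686.
DWL = ½ × 10.0542 × 6.686 = 33.61.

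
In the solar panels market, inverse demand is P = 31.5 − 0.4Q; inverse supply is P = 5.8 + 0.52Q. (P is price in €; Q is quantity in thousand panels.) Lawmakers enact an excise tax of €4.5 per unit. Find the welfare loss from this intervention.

Competitive equilibrium: 31.5 − 0.4Q = 5.8 + 0.52Q → Q* = 27.9348, P* = 20.3261.
With the tax, the buyer price exceeds the seller price by 4.5: (31.5 − 0.4Q) − (5.8 + 0.52Q) = 4.5 → Q' = 23.0435.
ΔQ = 27.9348 − 23.0435 = 4.8913; the wedge equals the tax, 4.5.
Welfare loss = ½ × 4.8913 × 4.5 = €11.01 thousand.

€11.01 thousand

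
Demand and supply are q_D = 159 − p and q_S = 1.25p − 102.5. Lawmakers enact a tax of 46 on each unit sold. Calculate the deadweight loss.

In inverse form: demand p = 159 − q, supply p = 82 + 0.8q.
Competitive equilibrium: 159 − q = 82 + 0.8q → q* = 42.7778, p* = 116.2222.
With the tax, the buyer price exceeds the seller price by 46: (159 − q) − (82 + 0.8q) = 46 → q' = 17.2222.
Δq = 42.7778 − 17.2222 = 25.5556; the wedge equals the tax, 46.
DWL = ½ × 25.5556 × 46 = 587.78.

587.78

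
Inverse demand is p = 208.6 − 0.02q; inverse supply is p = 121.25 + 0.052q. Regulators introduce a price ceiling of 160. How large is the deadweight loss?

Competitive equilibrium: 208.6 − 0.02q = 121.25 + 0.052q → q* = 1213.194444, p* = 184.336111.
At the ceiling p = 160, quantity supplied = (160 − 121.25)/0.052 = 745.192308.
Willingness to pay at q' = 745.192308: 208.6 − 0.02·745.192308 = 193.696154.
Δq = 1213.194444 − 745.192308 = 468.002136; wedge = 193.696154 − 160 = 33.696154.
DWL = ½ × 468.002136 × 33.696154 = 7884.94.

7884.94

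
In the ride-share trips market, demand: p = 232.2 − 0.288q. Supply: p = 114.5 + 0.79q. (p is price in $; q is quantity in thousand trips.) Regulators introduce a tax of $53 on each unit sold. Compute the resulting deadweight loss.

$1302.88 thousand

Competitive equilibrium: 232.2 − 0.288q = 114.5 + 0.79q → q* = 109.1837, p* = 200.7551.
With the tax, the buyer price exceeds the seller price by 53: (232.2 − 0.288q) − (114.5 + 0.79q) = 53 → q' = 60.0186.
Δq = 109.1837 − 60.0186 = 49.1651; the wedge equals the tax, 53.
The triangle = ½ × 49.1651 × 53 = $1302.88 thousand.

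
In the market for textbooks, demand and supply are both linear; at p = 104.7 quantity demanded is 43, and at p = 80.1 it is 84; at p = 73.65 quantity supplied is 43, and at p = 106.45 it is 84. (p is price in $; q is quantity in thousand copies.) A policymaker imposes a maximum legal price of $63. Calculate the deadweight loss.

Demand slope = (80.1 − 104.7)/(84 − 43) = −0.6, so p = 130.5 − 0.6q.
Supply slope = (106.45 − 73.65)/(84 − 43) = 0.8, so p = 39.25 + 0.8q.
Competitive equilibrium: 130.5 − 0.6q = 39.25 + 0.8q → q* = 65.1786, p* = 91.3929.
At the ceiling p = 63, quantity supplied = (63 − 39.25)/0.8 = 29.6875.
Willingness to pay at q' = 29.6875: 130.5 − 0.6·29.6875 = 112.6875.
Δq = 65.1786 − 29.6875 = 35.4911; wedge = 112.6875 − 63 = 49.6875.
DWL = ½ × 35.4911 × 49.6875 = $881.73 thousand.

$881.73 thousand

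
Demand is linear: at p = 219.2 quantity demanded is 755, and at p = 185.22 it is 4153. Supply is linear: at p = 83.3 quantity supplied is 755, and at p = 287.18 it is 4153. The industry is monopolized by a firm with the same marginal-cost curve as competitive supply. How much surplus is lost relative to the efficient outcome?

Demand slope = (185.22 − 219.2)/(4153 − 755) = −0.01, so p = 226.75 − 0.01q.
Supply slope = (287.18 − 83.3)/(4153 − 755) = 0.06, so p = 38 + 0.06q.
Competitive equilibrium: 226.75 − 0.01q = 38 + 0.06q → q* = 2696.42857, p* = 199.78571.
Marginal revenue: MR = 226.75 − 0.02q. Set MR = MC: 226.75 − 0.02q = 38 + 0.06q → q_m = 2359.375.
Price p_m = 226.75 − 0.01·2359.375 = 203.15625; MC(q_m) = 38 + 0.06·2359.375 = 179.5625.
Competitive q* = 2696.42857, so Δq = 337.05357; wedge = 203.15625 − 179.5625 = 23.59375.
Deadweight loss = ½ × 337.05357 × 23.59375 = 3976.18.

3976.18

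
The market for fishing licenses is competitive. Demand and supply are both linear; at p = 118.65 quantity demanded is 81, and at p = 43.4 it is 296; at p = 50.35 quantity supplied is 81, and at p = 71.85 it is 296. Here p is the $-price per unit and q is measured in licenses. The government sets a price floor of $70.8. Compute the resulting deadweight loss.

Demand slope = (43.4 − 118.65)/(296 − 81) = −0.35, so p = 147 − 0.35q.
Supply slope = (71.85 − 50.35)/(296 − 81) = 0.1, so p = 42.25 + 0.1q.
Competitive equilibrium: 147 − 0.35q = 42.25 + 0.1q → q* = 232.7778, p* = 65.5278.
At the floor p = 70.8, quantity demanded = (147 − 70.8)/0.35 = 217.7143.
Sellers' marginal cost at q' = 217.7143: 42.25 + 0.1·217.7143 = 64.0214.
Δq = 232.7778 − 217.7143 = 15.0635; wedge = 70.8 − 64.0214 = 6.7786.
Deadweight loss = ½ × 15.0635 × 6.7786 = $51.05.

$51.05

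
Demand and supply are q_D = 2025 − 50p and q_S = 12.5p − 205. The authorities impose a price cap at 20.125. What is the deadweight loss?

In inverse form: demand p = 40.5 − 0.02q, supply p = 16.4 + 0.08q.
Competitive equilibrium: 40.5 − 0.02q = 16.4 + 0.08q → q* = 241, p* = 35.68.
At the ceiling p = 20.125, quantity supplied = (20.125 − 16.4)/0.08 = 46.5625.
Willingness to pay at q' = 46.5625: 40.5 − 0.02·46.5625 = 39.5688.
Δq = 241 − 46.5625 = 194.4375; wedge = 39.5688 − 20.125 = 19.4438.
Deadweight loss = ½ × 194.4375 × 19.4438 = 1890.30.

1890.30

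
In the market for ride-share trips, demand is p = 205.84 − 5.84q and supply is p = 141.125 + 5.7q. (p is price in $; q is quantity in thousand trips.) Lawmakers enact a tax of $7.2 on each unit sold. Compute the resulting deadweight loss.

Competitive equilibrium: 205.84 − 5.84q = 141.125 + 5.7q → q* = 5.6079, p* = 173.0899.
With the tax, the buyer price exceeds the seller price by 7.2: (205.84 − 5.84q) − (141.125 + 5.7q) = 7.2 → q' = 4.984.
Δq = 5.6079 − 4.984 = 0.6239; the wedge equals the tax, 7.2.
Welfare loss = ½ × 0.6239 × 7.2 = $2.25 thousand.

$2.25 thousand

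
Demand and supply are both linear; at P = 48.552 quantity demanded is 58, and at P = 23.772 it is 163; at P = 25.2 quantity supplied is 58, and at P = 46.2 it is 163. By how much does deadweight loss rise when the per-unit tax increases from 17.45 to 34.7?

1031.64

Demand slope = (23.772 − 48.552)/(163 − 58) = −0.236, so P = 62.24 − 0.236Q.
Supply slope = (46.2 − 25.2)/(163 − 58) = 0.2, so P = 13.6 + 0.2Q.
Competitive equilibrium: 62.24 − 0.236Q = 13.6 + 0.2Q → Q* = 111.5596, P* = 35.9119.
For a per-unit tax t: ΔQ = t/0.436, so DWL = ½·t·(t/0.436) = t²/0.872.
At t = 17.45: DWL = 349.2. At t = 34.7: DWL = 1380.837.
Increase = 1380.837 − 349.2 = 1031.64.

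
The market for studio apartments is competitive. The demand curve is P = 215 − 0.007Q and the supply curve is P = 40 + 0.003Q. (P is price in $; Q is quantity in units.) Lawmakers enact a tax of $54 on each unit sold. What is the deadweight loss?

Competitive equilibrium: 215 − 0.007Q = 40 + 0.003Q → Q* = 17500, P* = 92.5.
With the tax, the buyer price exceeds the seller price by 54: (215 − 0.007Q) − (40 + 0.003Q) = 54 → Q' = 12100.
ΔQ = 17500 − 12100 = 5400; the wedge equals the tax, 54.
DWL = ½ × 5400 × 54 = $145800.

$145800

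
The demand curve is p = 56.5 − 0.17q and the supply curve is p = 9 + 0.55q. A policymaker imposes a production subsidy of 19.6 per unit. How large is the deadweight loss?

Competitive equilibrium: 56.5 − 0.17q = 9 + 0.55q → q* = 65.9722, p* = 45.2847.
The subsidy lowers effective supply by 19.6: p = 0.55q − 10.6.
New quantity: 56.5 − 0.17q = 0.55q − 10.6 → q' = 93.1944.
Overproduction Δq = 93.1944 − 65.9722 = 27.2222; wedge = subsidy = 19.6.
DWL = ½ × 27.2222 × 19.6 = 266.78.

266.78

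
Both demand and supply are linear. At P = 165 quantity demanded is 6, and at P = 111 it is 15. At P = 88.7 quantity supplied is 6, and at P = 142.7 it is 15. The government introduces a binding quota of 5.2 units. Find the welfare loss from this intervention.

Demand slope = (111 − 165)/(15 − 6) = −6, so P = 201 − 6Q.
Supply slope = (142.7 − 88.7)/(15 − 6) = 6, so P = 52.7 + 6Q.
Competitive equilibrium: 201 − 6Q = 52.7 + 6Q → Q* = 12.3583, P* = 126.85.
At Q = 5.2: demand price = 201 − 6·5.2 = 169.8; supply price = 52.7 + 6·5.2 = 83.9.
ΔQ = 12.3583 − 5.2 = 7.1583; wedge = 169.8 − 83.9 = 85.9.
DWL = ½ × 7.1583 × 85.9 = 307.45.

307.45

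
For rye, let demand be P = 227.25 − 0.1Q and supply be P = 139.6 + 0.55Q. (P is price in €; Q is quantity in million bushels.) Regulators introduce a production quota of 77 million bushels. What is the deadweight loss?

Competitive equilibrium: 227.25 − 0.1Q = 139.6 + 0.55Q → Q* = 134.8462, P* = 213.7654.
At Q = 77: demand price = 227.25 − 0.1·77 = 219.55; supply price = 139.6 + 0.55·77 = 181.95.
ΔQ = 134.8462 − 77 = 57.8462; wedge = 219.55 − 181.95 = 37.6.
DWL = ½ × 57.8462 × 37.6 = €1087.51 million.

€1087.51 million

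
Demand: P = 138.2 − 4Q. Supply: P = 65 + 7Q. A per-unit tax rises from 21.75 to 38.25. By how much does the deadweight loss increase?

45

Competitive equilibrium: 138.2 − 4Q = 65 + 7Q → Q* = 6.6545, P* = 111.5818.
For a per-unit tax t: ΔQ = t/11, so DWL = ½·t·(t/11) = t²/22.
At t = 21.75: DWL = 21.503. At t = 38.25: DWL = 66.503.
Increase = 66.503 − 21.503 = 45.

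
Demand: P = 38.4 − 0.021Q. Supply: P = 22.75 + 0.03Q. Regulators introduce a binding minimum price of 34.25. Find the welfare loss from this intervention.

Competitive equilibrium: 38.4 − 0.021Q = 22.75 + 0.03Q → Q* = 306.8627, P* = 31.9559.
At the floor P = 34.25, quantity demanded = (38.4 − 34.25)/0.021 = 197.619.
Sellers' marginal cost at Q' = 197.619: 22.75 + 0.03·197.619 = 28.6786.
ΔQ = 306.8627 − 197.619 = 109.2437; wedge = 34.25 − 28.6786 = 5.5714.
DWL = ½ × 109.2437 × 5.5714 = 304.32.

304.32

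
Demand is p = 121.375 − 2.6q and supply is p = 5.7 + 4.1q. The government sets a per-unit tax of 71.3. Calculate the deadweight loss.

Competitive equilibrium: 121.375 − 2.6q = 5.7 + 4.1q → q* = 17.2649, p* = 76.4862.
With the tax, the buyer price exceeds the seller price by 71.3: (121.375 − 2.6q) − (5.7 + 4.1q) = 71.3 → q' = 6.6231.
Δq = 17.2649 − 6.6231 = 10.6418; the wedge equals the tax, 71.3.
Welfare loss = ½ × 10.6418 × 71.3 = 379.38.

379.38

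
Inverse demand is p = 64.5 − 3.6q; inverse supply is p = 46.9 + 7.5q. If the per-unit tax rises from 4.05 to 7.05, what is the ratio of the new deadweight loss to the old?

Competitive equilibrium: 64.5 − 3.6q = 46.9 + 7.5q → q* = 1.5856, p* = 58.7919.
For a per-unit tax t: Δq = t/11.1, so DWL = ½·t·(t/11.1) = t²/22.2.
At t = 4.05: DWL = 0.739. At t = 7.05: DWL = 2.239.
Ratio = (7.05/4.05)² = 3.030.

3.030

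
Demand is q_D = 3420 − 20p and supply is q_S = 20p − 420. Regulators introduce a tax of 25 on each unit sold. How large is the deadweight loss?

3125

In inverse form: demand p = 171 − 0.05q, supply p = 21 + 0.05q.
Competitive equilibrium: 171 − 0.05q = 21 + 0.05q → q* = 1500, p* = 96.
With the tax, the buyer price exceeds the seller price by 25: (171 − 0.05q) − (21 + 0.05q) = 25 → q' = 1250.
Δq = 1500 − 1250 = 250; the wedge equals the tax, 25.
DWL = ½ × 250 × 25 = 3125.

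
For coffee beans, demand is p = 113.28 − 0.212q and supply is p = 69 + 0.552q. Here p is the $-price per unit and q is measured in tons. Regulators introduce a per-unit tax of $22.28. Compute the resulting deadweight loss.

$324.87

Competitive equilibrium: 113.28 − 0.212q = 69 + 0.552q → q* = 57.9581, p* = 100.9929.
With the tax, the buyer price exceeds the seller price by 22.28: (113.28 − 0.212q) − (69 + 0.552q) = 22.28 → q' = 28.7958.
Δq = 57.9581 − 28.7958 = 29.1623; the wedge equals the tax, 22.28.
The triangle = ½ × 29.1623 × 22.28 = $324.87.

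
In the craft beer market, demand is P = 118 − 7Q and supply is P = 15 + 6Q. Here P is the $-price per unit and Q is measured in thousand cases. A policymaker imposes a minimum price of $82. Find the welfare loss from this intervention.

$50.24 thousand

Competitive equilibrium: 118 − 7Q = 15 + 6Q → Q* = 7.9231, P* = 62.5385.
At the floor P = 82, quantity demanded = (118 − 82)/7 = 5.1429.
Sellers' marginal cost at Q' = 5.1429: 15 + 6·5.1429 = 45.8574.
ΔQ = 7.9231 − 5.1429 = 2.7802; wedge = 82 − 45.8574 = 36.1426.
DWL = ½ × 2.7802 × 36.1426 = $50.24 thousand.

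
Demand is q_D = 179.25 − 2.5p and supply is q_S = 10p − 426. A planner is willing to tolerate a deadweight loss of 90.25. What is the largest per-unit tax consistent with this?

9.5

In inverse form: demand p = 71.7 − 0.4q, supply p = 42.6 + 0.1q.
Competitive equilibrium: 71.7 − 0.4q = 42.6 + 0.1q → q* = 58.2, p* = 48.42.
A tax t gives Δq = t/0.5 and wedge t, so DWL = t²/1.
t²/1 = 90.25 → t² = 90.25 → t = 9.5.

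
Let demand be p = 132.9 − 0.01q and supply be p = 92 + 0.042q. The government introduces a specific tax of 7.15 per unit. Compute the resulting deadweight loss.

491.56

Competitive equilibrium: 132.9 − 0.01q = 92 + 0.042q → q* = 786.5385, p* = 125.0346.
With the tax, the buyer price exceeds the seller price by 7.15: (132.9 − 0.01q) − (92 + 0.042q) = 7.15 → q' = 649.0385.
Δq = 786.5385 − 649.0385 = 137.5; the wedge equals the tax, 7.15.
Deadweight loss = ½ × 137.5 × 7.15 = 491.56.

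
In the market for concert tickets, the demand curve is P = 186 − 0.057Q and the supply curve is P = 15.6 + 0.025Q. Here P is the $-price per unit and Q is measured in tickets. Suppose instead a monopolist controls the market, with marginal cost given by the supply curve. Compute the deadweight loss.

$29772.51

Competitive equilibrium: 186 − 0.057Q = 15.6 + 0.025Q → Q* = 2078.04878, P* = 67.55122.
Marginal revenue: MR = 186 − 0.114Q. Set MR = MC: 186 − 0.114Q = 15.6 + 0.025Q → Q_m = 1225.89928.
Price P_m = 186 − 0.057·1225.89928 = 116.12374; MC(Q_m) = 15.6 + 0.025·1225.89928 = 46.24748.
Competitive Q* = 2078.04878, so ΔQ = 852.1495; wedge = 116.12374 − 46.24748 = 69.87626.
The triangle = ½ × 852.1495 × 69.87626 = $29772.51.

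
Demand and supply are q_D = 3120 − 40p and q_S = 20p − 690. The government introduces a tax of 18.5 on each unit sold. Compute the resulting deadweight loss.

In inverse form: demand p = 78 − 0.025q, supply p = 34.5 + 0.05q.
Competitive equilibrium: 78 − 0.025q = 34.5 + 0.05q → q* = 580, p* = 63.5.
With the tax, the buyer price exceeds the seller price by 18.5: (78 − 0.025q) − (34.5 + 0.05q) = 18.5 → q' = 333.3333.
Δq = 580 − 333.3333 = 246.6667; the wedge equals the tax, 18.5.
Deadweight loss = ½ × 246.6667 × 18.5 = 2281.67.

2281.67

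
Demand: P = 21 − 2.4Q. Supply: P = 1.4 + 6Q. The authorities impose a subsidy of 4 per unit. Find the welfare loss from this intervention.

0.95

Competitive equilibrium: 21 − 2.4Q = 1.4 + 6Q → Q* = 2.3333, P* = 15.4.
The subsidy lowers effective supply by 4: P = 6Q − 2.6.
New quantity: 21 − 2.4Q = 6Q − 2.6 → Q' = 2.8095.
Overproduction ΔQ = 2.8095 − 2.3333 = 0.4762; wedge = subsidy = 4.
Welfare loss = ½ × 0.4762 × 4 = 0.95.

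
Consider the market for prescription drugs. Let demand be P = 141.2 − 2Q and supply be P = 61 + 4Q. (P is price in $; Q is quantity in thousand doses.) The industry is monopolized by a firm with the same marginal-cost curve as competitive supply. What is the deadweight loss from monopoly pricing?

$33.50 thousand

Competitive equilibrium: 141.2 − 2Q = 61 + 4Q → Q* = 13.3667, P* = 114.4667.
Marginal revenue: MR = 141.2 − 4Q. Set MR = MC: 141.2 − 4Q = 61 + 4Q → Q_m = 10.025.
Price P_m = 141.2 − 2·10.025 = 121.15; MC(Q_m) = 61 + 4·10.025 = 101.1.
Competitive Q* = 13.3667, so ΔQ = 3.3417; wedge = 121.15 − 101.1 = 20.05.
Deadweight loss = ½ × 3.3417 × 20.05 = $33.50 thousand.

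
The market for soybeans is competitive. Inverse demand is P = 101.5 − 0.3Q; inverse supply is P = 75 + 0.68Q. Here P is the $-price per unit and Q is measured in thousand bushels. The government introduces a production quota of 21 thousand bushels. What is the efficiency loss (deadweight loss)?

$17.88 thousand

Competitive equilibrium: 101.5 − 0.3Q = 75 + 0.68Q → Q* = 27.0408, P* = 93.3878.
At Q = 21: demand price = 101.5 − 0.3·21 = 95.2; supply price = 75 + 0.68·21 = 89.28.
ΔQ = 27.0408 − 21 = 6.0408; wedge = 95.2 − 89.28 = 5.92.
The triangle = ½ × 6.0408 × 5.92 = $17.88 thousand.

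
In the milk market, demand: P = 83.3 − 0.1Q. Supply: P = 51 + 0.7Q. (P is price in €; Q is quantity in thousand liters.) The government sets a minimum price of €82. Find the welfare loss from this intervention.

Competitive equilibrium: 83.3 − 0.1Q = 51 + 0.7Q → Q* = 40.375, P* = 79.2625.
At the floor P = 82, quantity demanded = (83.3 − 82)/0.1 = 13.
Sellers' marginal cost at Q' = 13: 51 + 0.7·13 = 60.1.
ΔQ = 40.375 − 13 = 27.375; wedge = 82 − 60.1 = 21.9.
Welfare loss = ½ × 27.375 × 21.9 = €299.76 thousand.

€299.76 thousand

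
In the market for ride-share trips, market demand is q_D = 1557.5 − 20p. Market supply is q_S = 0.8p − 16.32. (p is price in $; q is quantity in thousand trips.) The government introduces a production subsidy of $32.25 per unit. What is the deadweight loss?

In inverse form: demand p = 77.875 − 0.05q, supply p = 20.4 + 1.25q.
Competitive equilibrium: 77.875 − 0.05q = 20.4 + 1.25q → q* = 44.2115, p* = 75.6644.
The subsidy lowers effective supply by 32.25: p = 1.25q − 11.85.
New quantity: 77.875 − 0.05q = 1.25q − 11.85 → q' = 69.0192.
Overproduction Δq = 69.0192 − 44.2115 = 24.8077; wedge = subsidy = 32.25.
The triangle = ½ × 24.8077 × 32.25 = $400.02 thousand.

$400.02 thousand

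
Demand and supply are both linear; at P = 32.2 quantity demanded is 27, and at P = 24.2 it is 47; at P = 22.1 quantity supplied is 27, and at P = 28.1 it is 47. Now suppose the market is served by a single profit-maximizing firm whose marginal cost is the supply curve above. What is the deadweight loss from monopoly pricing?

Demand slope = (24.2 − 32.2)/(47 − 27) = −0.4, so P = 43 − 0.4Q.
Supply slope = (28.1 − 22.1)/(47 − 27) = 0.3, so P = 14 + 0.3Q.
Competitive equilibrium: 43 − 0.4Q = 14 + 0.3Q → Q* = 41.4286, P* = 26.4286.
Marginal revenue: MR = 43 − 0.8Q. Set MR = MC: 43 − 0.8Q = 14 + 0.3Q → Q_m = 26.3636.
Price P_m = 43 − 0.4·26.3636 = 32.4546; MC(Q_m) = 14 + 0.3·26.3636 = 21.9091.
Competitive Q* = 41.4286, so ΔQ = 15.065; wedge = 32.4546 − 21.9091 = 10.5455.
The triangle = ½ × 15.065 × 10.5455 = 79.43.

79.43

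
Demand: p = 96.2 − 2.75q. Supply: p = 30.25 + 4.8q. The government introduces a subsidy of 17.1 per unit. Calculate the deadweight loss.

Competitive equilibrium: 96.2 − 2.75q = 30.25 + 4.8q → q* = 8.7351, p* = 72.1785.
The subsidy lowers effective supply by 17.1: p = 13.15 + 4.8q.
New quantity: 96.2 − 2.75q = 13.15 + 4.8q → q' = 11.
Overproduction Δq = 11 − 8.7351 = 2.2649; wedge = subsidy = 17.1.
The triangle = ½ × 2.2649 × 17.1 = 19.36.

19.36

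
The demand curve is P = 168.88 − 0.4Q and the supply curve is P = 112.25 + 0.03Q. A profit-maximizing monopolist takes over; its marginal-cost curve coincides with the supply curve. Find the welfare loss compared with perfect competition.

866.08

Competitive equilibrium: 168.88 − 0.4Q = 112.25 + 0.03Q → Q* = 131.6977, P* = 116.2009.
Marginal revenue: MR = 168.88 − 0.8Q. Set MR = MC: 168.88 − 0.8Q = 112.25 + 0.03Q → Q_m = 68.2289.
Price P_m = 168.88 − 0.4·68.2289 = 141.5884; MC(Q_m) = 112.25 + 0.03·68.2289 = 114.2969.
Competitive Q* = 131.6977, so ΔQ = 63.4688; wedge = 141.5884 − 114.2969 = 27.2915.
Welfare loss = ½ × 63.4688 × 27.2915 = 866.08.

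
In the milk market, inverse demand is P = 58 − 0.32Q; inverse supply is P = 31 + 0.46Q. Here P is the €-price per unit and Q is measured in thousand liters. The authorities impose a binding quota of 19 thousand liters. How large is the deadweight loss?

€95.10 thousand

Competitive equilibrium: 58 − 0.32Q = 31 + 0.46Q → Q* = 34.6154, P* = 46.9231.
At Q = 19: demand price = 58 − 0.32·19 = 51.92; supply price = 31 + 0.46·19 = 39.74.
ΔQ = 34.6154 − 19 = 15.6154; wedge = 51.92 − 39.74 = 12.18.
Deadweight loss = ½ × 15.6154 × 12.18 = €95.10 thousand.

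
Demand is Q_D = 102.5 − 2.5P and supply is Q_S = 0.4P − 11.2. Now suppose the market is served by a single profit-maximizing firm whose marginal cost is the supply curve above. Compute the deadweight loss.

In inverse form: demand P = 41 − 0.4Q, supply P = 28 + 2.5Q.
Competitive equilibrium: 41 − 0.4Q = 28 + 2.5Q → Q* = 4.4828, P* = 39.2069.
Marginal revenue: MR = 41 − 0.8Q. Set MR = MC: 41 − 0.8Q = 28 + 2.5Q → Q_m = 3.9394.
Price P_m = 41 − 0.4·3.9394 = 39.4242; MC(Q_m) = 28 + 2.5·3.9394 = 37.8485.
Competitive Q* = 4.4828, so ΔQ = 0.5434; wedge = 39.4242 − 37.8485 = 1.5757.
The triangle = ½ × 0.5434 × 1.5757 = 0.43.

0.43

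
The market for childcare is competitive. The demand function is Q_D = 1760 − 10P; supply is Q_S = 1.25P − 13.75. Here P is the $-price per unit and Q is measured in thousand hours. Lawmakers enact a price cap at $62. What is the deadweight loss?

$6435.08 thousand

In inverse form: demand P = 176 − 0.1Q, supply P = 11 + 0.8Q.
Competitive equilibrium: 176 − 0.1Q = 11 + 0.8Q → Q* = 183.3333, P* = 157.6667.
At the ceiling P = 62, quantity supplied = (62 − 11)/0.8 = 63.75.
Willingness to pay at Q' = 63.75: 176 − 0.1·63.75 = 169.625.
ΔQ = 183.3333 − 63.75 = 119.5833; wedge = 169.625 − 62 = 107.625.
The triangle = ½ × 119.5833 × 107.625 = $6435.08 thousand.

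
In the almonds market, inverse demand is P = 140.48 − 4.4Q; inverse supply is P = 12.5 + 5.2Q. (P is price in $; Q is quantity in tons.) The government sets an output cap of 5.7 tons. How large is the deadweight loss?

$279.53

Competitive equilibrium: 140.48 − 4.4Q = 12.5 + 5.2Q → Q* = 13.3313, P* = 81.8225.
At Q = 5.7: demand price = 140.48 − 4.4·5.7 = 115.4; supply price = 12.5 + 5.2·5.7 = 42.14.
ΔQ = 13.3313 − 5.7 = 7.6313; wedge = 115.4 − 42.14 = 73.26.
DWL = ½ × 7.6313 × 73.26 = $279.53.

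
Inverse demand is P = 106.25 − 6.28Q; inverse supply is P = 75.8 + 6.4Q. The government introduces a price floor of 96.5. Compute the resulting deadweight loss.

Competitive equilibrium: 106.25 − 6.28Q = 75.8 + 6.4Q → Q* = 2.4014, P* = 91.1691.
At the floor P = 96.5, quantity demanded = (106.25 − 96.5)/6.28 = 1.5525.
Sellers' marginal cost at Q' = 1.5525: 75.8 + 6.4·1.5525 = 85.736.
ΔQ = 2.4014 − 1.5525 = 0.8489; wedge = 96.5 − 85.736 = 10.764.
Deadweight loss = ½ × 0.8489 × 10.764 = 4.57.

4.57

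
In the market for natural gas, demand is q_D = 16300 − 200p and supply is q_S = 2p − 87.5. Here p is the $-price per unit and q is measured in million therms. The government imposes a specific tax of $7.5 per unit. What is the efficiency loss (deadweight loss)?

$55.69 million

In inverse form: demand p = 81.5 − 0.005q, supply p = 43.75 + 0.5q.
Competitive equilibrium: 81.5 − 0.005q = 43.75 + 0.5q → q* = 74.7525, p* = 81.1262.
With the tax, the buyer price exceeds the seller price by 7.5: (81.5 − 0.005q) − (43.75 + 0.5q) = 7.5 → q' = 59.901.
Δq = 74.7525 − 59.901 = 14.8515; the wedge equals the tax, 7.5.
Deadweight loss = ½ × 14.8515 × 7.5 = $55.69 million.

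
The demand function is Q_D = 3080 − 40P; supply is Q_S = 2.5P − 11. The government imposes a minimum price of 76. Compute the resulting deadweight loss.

3636.89

In inverse form: demand P = 77 − 0.025Q, supply P = 4.4 + 0.4Q.
Competitive equilibrium: 77 − 0.025Q = 4.4 + 0.4Q → Q* = 170.8235, P* = 72.7294.
At the floor P = 76, quantity demanded = (77 − 76)/0.025 = 40.
Sellers' marginal cost at Q' = 40: 4.4 + 0.4·40 = 20.4.
ΔQ = 170.8235 − 40 = 130.8235; wedge = 76 − 20.4 = 55.6.
The triangle = ½ × 130.8235 × 55.6 = 3636.89.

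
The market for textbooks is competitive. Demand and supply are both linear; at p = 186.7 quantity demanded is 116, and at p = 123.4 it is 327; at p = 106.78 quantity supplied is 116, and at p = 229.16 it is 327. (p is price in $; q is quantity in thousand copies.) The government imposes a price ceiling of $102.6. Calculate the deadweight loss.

Demand slope = (123.4 − 186.7)/(327 − 116) = −0.3, so p = 221.5 − 0.3q.
Supply slope = (229.16 − 106.78)/(327 − 116) = 0.58, so p = 39.5 + 0.58q.
Competitive equilibrium: 221.5 − 0.3q = 39.5 + 0.58q → q* = 206.81818, p* = 159.45455.
At the ceiling p = 102.6, quantity supplied = (102.6 − 39.5)/0.58 = 108.7931.
Willingness to pay at q' = 108.7931: 221.5 − 0.3·108.7931 = 188.86207.
Δq = 206.81818 − 108.7931 = 98.02508; wedge = 188.86207 − 102.6 = 86.26207.
Welfare loss = ½ × 98.02508 × 86.26207 = $4227.92 thousand.

$4227.92 thousand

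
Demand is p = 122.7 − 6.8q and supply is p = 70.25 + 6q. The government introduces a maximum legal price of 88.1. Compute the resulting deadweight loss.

Competitive equilibrium: 122.7 − 6.8q = 70.25 + 6q → q* = 4.0977, p* = 94.8359.
At the ceiling p = 88.1, quantity supplied = (88.1 − 70.25)/6 = 2.975.
Willingness to pay at q' = 2.975: 122.7 − 6.8·2.975 = 102.47.
Δq = 4.0977 − 2.975 = 1.1227; wedge = 102.47 − 88.1 = 14.37.
The triangle = ½ × 1.1227 × 14.37 = 8.07.

8.07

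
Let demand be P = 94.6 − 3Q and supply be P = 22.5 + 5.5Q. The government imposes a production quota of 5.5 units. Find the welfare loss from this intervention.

37.80

Competitive equilibrium: 94.6 − 3Q = 22.5 + 5.5Q → Q* = 8.4824, P* = 69.1529.
At Q = 5.5: demand price = 94.6 − 3·5.5 = 78.1; supply price = 22.5 + 5.5·5.5 = 52.75.
ΔQ = 8.4824 − 5.5 = 2.9824; wedge = 78.1 − 52.75 = 25.35.
DWL = ½ × 2.9824 × 25.35 = 37.80.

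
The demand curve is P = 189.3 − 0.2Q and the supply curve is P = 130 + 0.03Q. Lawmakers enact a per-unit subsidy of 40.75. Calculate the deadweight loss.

3609.92

Competitive equilibrium: 189.3 − 0.2Q = 130 + 0.03Q → Q* = 257.8261, P* = 137.7348.
The subsidy lowers effective supply by 40.75: P = 89.25 + 0.03Q.
New quantity: 189.3 − 0.2Q = 89.25 + 0.03Q → Q' = 435.
Overproduction ΔQ = 435 − 257.8261 = 177.1739; wedge = subsidy = 40.75.
Welfare loss = ½ × 177.1739 × 40.75 = 3609.92.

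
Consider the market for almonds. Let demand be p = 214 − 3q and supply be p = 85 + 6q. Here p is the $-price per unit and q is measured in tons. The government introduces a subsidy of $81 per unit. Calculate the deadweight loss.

$364.50

Competitive equilibrium: 214 − 3q = 85 + 6q → q* = 14.3333, p* = 171.
The subsidy lowers effective supply by 81: p = 4 + 6q.
New quantity: 214 − 3q = 4 + 6q → q' = 23.3333.
Overproduction Δq = 23.3333 − 14.3333 = 9; wedge = subsidy = 81.
Welfare loss = ½ × 9 × 81 = $364.50.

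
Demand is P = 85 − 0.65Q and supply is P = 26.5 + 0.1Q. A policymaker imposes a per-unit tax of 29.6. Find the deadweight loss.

584.11

Competitive equilibrium: 85 − 0.65Q = 26.5 + 0.1Q → Q* = 78, P* = 34.3.
With the tax, the buyer price exceeds the seller price by 29.6: (85 − 0.65Q) − (26.5 + 0.1Q) = 29.6 → Q' = 38.5333.
ΔQ = 78 − 38.5333 = 39.4667; the wedge equals the tax, 29.6.
Welfare loss = ½ × 39.4667 × 29.6 = 584.11.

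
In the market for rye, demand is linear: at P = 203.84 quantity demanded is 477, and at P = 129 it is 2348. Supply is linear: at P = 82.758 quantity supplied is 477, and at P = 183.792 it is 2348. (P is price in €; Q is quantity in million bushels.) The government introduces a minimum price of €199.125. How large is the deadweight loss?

€64363.75 million

Demand slope = (129 − 203.84)/(2348 − 477) = −0.04, so P = 222.92 − 0.04Q.
Supply slope = (183.792 − 82.758)/(2348 − 477) = 0.054, so P = 57 + 0.054Q.
Competitive equilibrium: 222.92 − 0.04Q = 57 + 0.054Q → Q* = 1765.10638, P* = 152.31574.
At the floor P = 199.125, quantity demanded = (222.92 − 199.125)/0.04 = 594.875.
Sellers' marginal cost at Q' = 594.875: 57 + 0.054·594.875 = 89.12325.
ΔQ = 1765.10638 − 594.875 = 1170.23138; wedge = 199.125 − 89.12325 = 110.00175.
DWL = ½ × 1170.23138 × 110.00175 = €64363.75 million.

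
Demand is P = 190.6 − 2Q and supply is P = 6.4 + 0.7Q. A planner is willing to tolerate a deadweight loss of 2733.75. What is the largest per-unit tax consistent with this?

Competitive equilibrium: 190.6 − 2Q = 6.4 + 0.7Q → Q* = 68.2222, P* = 54.1556.
A tax t gives ΔQ = t/2.7 and wedge t, so DWL = t²/5.4.
t²/5.4 = 2733.75 → t² = 14762.25 → t = 121.5.

121.5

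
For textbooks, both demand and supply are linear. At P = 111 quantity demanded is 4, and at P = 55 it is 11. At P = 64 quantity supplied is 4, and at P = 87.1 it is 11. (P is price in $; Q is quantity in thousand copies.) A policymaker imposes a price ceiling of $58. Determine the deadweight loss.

Demand slope = (55 − 111)/(11 − 4) = −8, so P = 143 − 8Q.
Supply slope = (87.1 − 64)/(11 − 4) = 3.3, so P = 50.8 + 3.3Q.
Competitive equilibrium: 143 − 8Q = 50.8 + 3.3Q → Q* = 8.1593, P* = 77.7257.
At the ceiling P = 58, quantity supplied = (58 − 50.8)/3.3 = 2.1818.
Willingness to pay at Q' = 2.1818: 143 − 8·2.1818 = 125.5456.
ΔQ = 8.1593 − 2.1818 = 5.9775; wedge = 125.5456 − 58 = 67.5456.
Welfare loss = ½ × 5.9775 × 67.5456 = $201.88 thousand.

$201.88 thousand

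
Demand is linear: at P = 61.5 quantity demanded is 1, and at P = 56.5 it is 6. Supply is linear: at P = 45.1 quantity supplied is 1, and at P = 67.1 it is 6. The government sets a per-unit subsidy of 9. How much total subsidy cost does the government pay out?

Demand slope = (56.5 − 61.5)/(6 − 1) = −1, so P = 62.5 − Q.
Supply slope = (67.1 − 45.1)/(6 − 1) = 4.4, so P = 40.7 + 4.4Q.
Competitive equilibrium: 62.5 − Q = 40.7 + 4.4Q → Q* = 4.037, P* = 58.463.
The subsidy lowers effective supply by 9: P = 31.7 + 4.4Q.
New quantity: 62.5 − Q = 31.7 + 4.4Q → Q' = 5.7037.
Total subsidy cost = 9 × 5.7037 = 51.33.

51.33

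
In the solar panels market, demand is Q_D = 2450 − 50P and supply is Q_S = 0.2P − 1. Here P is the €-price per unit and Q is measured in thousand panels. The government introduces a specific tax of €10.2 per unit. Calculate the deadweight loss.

In inverse form: demand P = 49 − 0.02Q, supply P = 5 + 5Q.
Competitive equilibrium: 49 − 0.02Q = 5 + 5Q → Q* = 8.7649, P* = 48.8247.
With the tax, the buyer price exceeds the seller price by 10.2: (49 − 0.02Q) − (5 + 5Q) = 10.2 → Q' = 6.7331.
ΔQ = 8.7649 − 6.7331 = 2.0318; the wedge equals the tax, 10.2.
DWL = ½ × 2.0318 × 10.2 = €10.36 thousand.

€10.36 thousand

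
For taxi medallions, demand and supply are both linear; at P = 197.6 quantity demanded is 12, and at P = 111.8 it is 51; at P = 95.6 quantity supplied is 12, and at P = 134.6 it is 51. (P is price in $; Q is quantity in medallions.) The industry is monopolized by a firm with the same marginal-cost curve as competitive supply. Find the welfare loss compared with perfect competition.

$511.225

Demand slope = (111.8 − 197.6)/(51 − 12) = −2.2, so P = 224 − 2.2Q.
Supply slope = (134.6 − 95.6)/(51 − 12) = 1, so P = 83.6 + Q.
Competitive equilibrium: 224 − 2.2Q = 83.6 + Q → Q* = 43.875, P* = 127.475.
Marginal revenue: MR = 224 − 4.4Q. Set MR = MC: 224 − 4.4Q = 83.6 + Q → Q_m = 26.
Price P_m = 224 − 2.2·26 = 166.8; MC(Q_m) = 83.6 + 1·26 = 109.6.
Competitive Q* = 43.875, so ΔQ = 17.875; wedge = 166.8 − 109.6 = 57.2.
Welfare loss = ½ × 17.875 × 57.2 = $511.225.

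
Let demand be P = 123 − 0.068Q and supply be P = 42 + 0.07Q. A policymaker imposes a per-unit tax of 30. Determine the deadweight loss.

3260.87

Competitive equilibrium: 123 − 0.068Q = 42 + 0.07Q → Q* = 586.9565, P* = 83.087.
With the tax, the buyer price exceeds the seller price by 30: (123 − 0.068Q) − (42 + 0.07Q) = 30 → Q' = 369.5652.
ΔQ = 586.9565 − 369.5652 = 217.3913; the wedge equals the tax, 30.
Deadweight loss = ½ × 217.3913 × 30 = 3260.87.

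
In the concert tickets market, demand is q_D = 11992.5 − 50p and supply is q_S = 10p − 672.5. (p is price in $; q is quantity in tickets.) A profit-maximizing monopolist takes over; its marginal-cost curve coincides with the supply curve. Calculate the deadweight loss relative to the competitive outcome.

In inverse form: demand p = 239.85 − 0.02q, supply p = 67.25 + 0.1q.
Competitive equilibrium: 239.85 − 0.02q = 67.25 + 0.1q → q* = 1438.3333, p* = 211.0833.
Marginal revenue: MR = 239.85 − 0.04q. Set MR = MC: 239.85 − 0.04q = 67.25 + 0.1q → q_m = 1232.8571.
Price p_m = 239.85 − 0.02·1232.8571 = 215.1929; MC(q_m) = 67.25 + 0.1·1232.8571 = 190.5357.
Competitive q* = 1438.3333, so Δq = 205.4762; wedge = 215.1929 − 190.5357 = 24.6572.
Welfare loss = ½ × 205.4762 × 24.6572 = $2533.23.

$2533.23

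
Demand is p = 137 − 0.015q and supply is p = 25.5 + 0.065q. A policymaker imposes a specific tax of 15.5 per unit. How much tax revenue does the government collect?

Competitive equilibrium: 137 − 0.015q = 25.5 + 0.065q → q* = 1393.75, p* = 116.0938.
With the tax, the buyer price exceeds the seller price by 15.5: (137 − 0.015q) − (25.5 + 0.065q) = 15.5 → q' = 1200.
Tax revenue = 15.5 × 1200 = 18600.

18600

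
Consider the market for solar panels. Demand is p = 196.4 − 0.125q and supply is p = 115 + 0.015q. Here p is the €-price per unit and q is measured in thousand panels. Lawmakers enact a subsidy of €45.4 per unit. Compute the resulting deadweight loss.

€7361.29 thousand

Competitive equilibrium: 196.4 − 0.125q = 115 + 0.015q → q* = 581.4286, p* = 123.7214.
The subsidy lowers effective supply by 45.4: p = 69.6 + 0.015q.
New quantity: 196.4 − 0.125q = 69.6 + 0.015q → q' = 905.7143.
Overproduction Δq = 905.7143 − 581.4286 = 324.2857; wedge = subsidy = 45.4.
Deadweight loss = ½ × 324.2857 × 45.4 = €7361.29 thousand.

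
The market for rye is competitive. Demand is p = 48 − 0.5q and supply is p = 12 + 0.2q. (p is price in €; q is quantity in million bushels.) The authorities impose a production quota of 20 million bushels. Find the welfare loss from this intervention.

Competitive equilibrium: 48 − 0.5q = 12 + 0.2q → q* = 51.4286, p* = 22.2857.
At q = 20: demand price = 48 − 0.5·20 = 38; supply price = 12 + 0.2·20 = 16.
Δq = 51.4286 − 20 = 31.4286; wedge = 38 − 16 = 22.
The triangle = ½ × 31.4286 × 22 = €345.71 million.

€345.71 million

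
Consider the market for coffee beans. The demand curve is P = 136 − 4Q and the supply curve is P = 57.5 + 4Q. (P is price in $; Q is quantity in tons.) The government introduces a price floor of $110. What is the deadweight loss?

$43.89

Competitive equilibrium: 136 − 4Q = 57.5 + 4Q → Q* = 9.8125, P* = 96.75.
At the floor P = 110, quantity demanded = (136 − 110)/4 = 6.5.
Sellers' marginal cost at Q' = 6.5: 57.5 + 4·6.5 = 83.5.
ΔQ = 9.8125 − 6.5 = 3.3125; wedge = 110 − 83.5 = 26.5.
Deadweight loss = ½ × 3.3125 × 26.5 = $43.89.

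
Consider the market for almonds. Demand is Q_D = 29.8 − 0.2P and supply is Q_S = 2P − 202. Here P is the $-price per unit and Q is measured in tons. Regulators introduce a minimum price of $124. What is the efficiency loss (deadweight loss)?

In inverse form: demand P = 149 − 5Q, supply P = 101 + 0.5Q.
Competitive equilibrium: 149 − 5Q = 101 + 0.5Q → Q* = 8.7273, P* = 105.3636.
At the floor P = 124, quantity demanded = (149 − 124)/5 = 5.
Sellers' marginal cost at Q' = 5: 101 + 0.5·5 = 103.5.
ΔQ = 8.7273 − 5 = 3.7273; wedge = 124 − 103.5 = 20.5.
DWL = ½ × 3.7273 × 20.5 = $38.20.

$38.20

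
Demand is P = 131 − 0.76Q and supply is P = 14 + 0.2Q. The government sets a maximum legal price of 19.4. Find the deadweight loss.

Competitive equilibrium: 131 − 0.76Q = 14 + 0.2Q → Q* = 121.875, P* = 38.375.
At the ceiling P = 19.4, quantity supplied = (19.4 − 14)/0.2 = 27.
Willingness to pay at Q' = 27: 131 − 0.76·27 = 110.48.
ΔQ = 121.875 − 27 = 94.875; wedge = 110.48 − 19.4 = 91.08.
DWL = ½ × 94.875 × 91.08 = 4320.61.

4320.61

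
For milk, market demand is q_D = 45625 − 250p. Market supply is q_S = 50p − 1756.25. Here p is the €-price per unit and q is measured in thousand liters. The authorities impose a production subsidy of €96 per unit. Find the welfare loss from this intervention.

In inverse form: demand p = 182.5 − 0.004q, supply p = 35.125 + 0.02q.
Competitive equilibrium: 182.5 − 0.004q = 35.125 + 0.02q → q* = 6140.625, p* = 157.9375.
The subsidy lowers effective supply by 96: p = 0.02q − 60.875.
New quantity: 182.5 − 0.004q = 0.02q − 60.875 → q' = 10140.625.
Overproduction Δq = 10140.625 − 6140.625 = 4000; wedge = subsidy = 96.
Welfare loss = ½ × 4000 × 96 = €192000 thousand.

€192000 thousand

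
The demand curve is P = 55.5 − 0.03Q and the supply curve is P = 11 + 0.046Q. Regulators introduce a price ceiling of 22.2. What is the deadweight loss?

Competitive equilibrium: 55.5 − 0.03Q = 11 + 0.046Q → Q* = 585.52632, P* = 37.93421.
At the ceiling P = 22.2, quantity supplied = (22.2 − 11)/0.046 = 243.47826.
Willingness to pay at Q' = 243.47826: 55.5 − 0.03·243.47826 = 48.19565.
ΔQ = 585.52632 − 243.47826 = 342.04806; wedge = 48.19565 − 22.2 = 25.99565.
Welfare loss = ½ × 342.04806 × 25.99565 = 4445.88.

4445.88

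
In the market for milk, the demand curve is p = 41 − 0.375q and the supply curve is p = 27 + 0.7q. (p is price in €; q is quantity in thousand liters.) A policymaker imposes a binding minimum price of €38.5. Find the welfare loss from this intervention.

Competitive equilibrium: 41 − 0.375q = 27 + 0.7q → q* = 13.0233, p* = 36.1163.
At the floor p = 38.5, quantity demanded = (41 − 38.5)/0.375 = 6.6667.
Sellers' marginal cost at q' = 6.6667: 27 + 0.7·6.6667 = 31.6667.
Δq = 13.0233 − 6.6667 = 6.3566; wedge = 38.5 − 31.6667 = 6.8333.
The triangle = ½ × 6.3566 × 6.8333 = €21.72 thousand.

€21.72 thousand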